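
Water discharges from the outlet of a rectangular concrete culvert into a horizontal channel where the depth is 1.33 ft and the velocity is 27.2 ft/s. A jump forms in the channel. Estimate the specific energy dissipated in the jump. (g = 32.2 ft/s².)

ΔE = 5.24 ft

Fr₁ = V₁/√(g·y₁) = 27.2/√(32.2×1.33) = 4.16.
Sequent-depth ratio: y₂/y₁ = ½[√(1 + 8Fr₁²) − 1] = ½[√139.2 − 1] = 5.40.
y₂ = 5.40 × 1.33 = 7.18 ft.
Head loss: ΔE = (y₂ − y₁)³/(4y₁y₂) = (7.18 − 1.33)³/(4×1.33×7.18) = 200/38.2 = 5.24 ft.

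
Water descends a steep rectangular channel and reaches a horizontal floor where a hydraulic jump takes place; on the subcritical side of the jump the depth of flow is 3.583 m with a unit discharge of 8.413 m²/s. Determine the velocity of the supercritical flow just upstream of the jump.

V₂ = q/y₂ = 8.413/3.583 = 2.348 m/s; Fr₂ = V₂/√(g·y₂) = 0.3960.
From the momentum equation (using Fr₂), y₁/y₂ = ½[√(1 + 8Fr₂²) − 1] = ½[√2.2548 − 1] = 0.2508.
y₁ = 0.2508 × 3.583 = 0.8986 m.
V₁ = q/y₁ = 8.413/0.8986 = 9.362 m/s.

V₁ = 9.362 m/s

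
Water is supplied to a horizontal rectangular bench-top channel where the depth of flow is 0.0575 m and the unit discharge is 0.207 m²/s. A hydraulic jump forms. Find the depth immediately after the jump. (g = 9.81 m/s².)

V₁ = q/y₁ = 0.207/0.0575 = 3.60 m/s. Fr₁ = V₁/√(g·y₁) = 3.60/√(9.81×0.0575) = 4.79.
From the momentum equation for a rectangular channel, y₂/y₁ = ½[√(1 + 8Fr₁²) − 1] = ½[√184.8 − 1] = 6.30.
y₂ = 6.30 × 0.0575 = 0.362 m.

y₂ = 0.362 m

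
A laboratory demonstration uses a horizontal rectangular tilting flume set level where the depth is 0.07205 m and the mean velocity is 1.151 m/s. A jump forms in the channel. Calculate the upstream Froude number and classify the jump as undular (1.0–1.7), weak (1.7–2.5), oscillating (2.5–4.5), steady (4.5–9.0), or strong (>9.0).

Fr₁ = V₁/√(g·y₁) = 1.151/√(9.81×0.07205) = 1.369.
Fr₁ = 1.369 lies in the undular range.

Fr₁ = 1.369; undular jump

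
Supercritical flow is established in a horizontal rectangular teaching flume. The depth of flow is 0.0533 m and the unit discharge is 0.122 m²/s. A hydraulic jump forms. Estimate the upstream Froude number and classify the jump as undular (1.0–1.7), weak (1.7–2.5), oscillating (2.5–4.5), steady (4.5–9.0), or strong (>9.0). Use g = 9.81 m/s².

Fr₁ = 3.17; oscillating jump

V₁ = q/y₁ = 0.122/0.0533 = 2.29 m/s. Fr₁ = V₁/√(g·y₁) = 2.29/√(9.81×0.0533) = 3.17.
Fr₁ = 3.17 lies in the oscillating range.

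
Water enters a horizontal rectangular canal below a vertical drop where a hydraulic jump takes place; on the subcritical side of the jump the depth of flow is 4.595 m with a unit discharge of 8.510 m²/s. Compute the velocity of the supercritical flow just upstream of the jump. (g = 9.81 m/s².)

V₂ = q/y₂ = 8.510/4.595 = 1.852 m/s; Fr₂ = V₂/√(g·y₂) = 0.2758.
From the momentum equation (using Fr₂), y₁/y₂ = ½[√(1 + 8Fr₂²) − 1] = ½[√1.6087 − 1] = 0.1342.
y₁ = 0.1342 × 4.595 = 0.6165 m.
V₁ = q/y₁ = 8.510/0.6165 = 13.80 m/s.

V₁ = 13.80 m/s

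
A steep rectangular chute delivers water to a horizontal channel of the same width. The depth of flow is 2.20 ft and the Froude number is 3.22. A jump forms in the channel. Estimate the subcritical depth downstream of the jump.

y₂ = 8.98 ft

Fr₁ = 3.22 (given).
By Bélanger, y₂/y₁ = ½[√(1 + 8Fr₁²) − 1] = ½[√83.95 − 1] = 4.08.
y₂ = 4.08 × 2.20 = 8.98 ft.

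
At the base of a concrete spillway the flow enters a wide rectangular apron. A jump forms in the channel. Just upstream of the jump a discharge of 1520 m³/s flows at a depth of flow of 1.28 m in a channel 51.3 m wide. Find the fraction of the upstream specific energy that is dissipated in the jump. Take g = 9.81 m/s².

q = Q/b = 1520/51.3 = 29.6 m²/s; V₁ = q/y₁ = 23.1 m/s. Fr₁ = V₁/√(g·y₁) = 6.53.
Conjugate-depth relation: y₂/y₁ = ½[√(1 + 8Fr₁²) − 1] = ½[√342.4 − 1] = 8.75.
y₂ = 8.75 × 1.28 = 11.2 m.
E₁ = y₁ + V₁²/2g = 28.6 m. ΔE = (y₂ − y₁)³/(4y₁y₂) = 17.0 m. ΔE/E₁ = 17.0/28.6 = 0.596.

ΔE/E₁ = 0.596 (59.6%)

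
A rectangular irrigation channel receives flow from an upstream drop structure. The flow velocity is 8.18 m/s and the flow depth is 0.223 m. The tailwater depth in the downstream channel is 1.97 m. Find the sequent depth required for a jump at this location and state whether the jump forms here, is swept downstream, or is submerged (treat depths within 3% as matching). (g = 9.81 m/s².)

Fr₁ = V₁/√(g·y₁) = 8.18/√(9.81×0.223) = 5.53.
From the momentum equation for a rectangular channel, y₂/y₁ = ½[√(1 + 8Fr₁²) − 1] = ½[√245.7 − 1] = 7.34.
y₂ = 7.34 × 0.223 = 1.64 m.
Tailwater y_tw = 1.97 m: y_tw > y₂, so the jump is submerged.

y₂ = 1.64 m; the jump is submerged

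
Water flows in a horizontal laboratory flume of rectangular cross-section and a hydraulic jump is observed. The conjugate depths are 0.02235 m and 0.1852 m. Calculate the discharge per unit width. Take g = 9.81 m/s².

For a rectangular channel the momentum equation gives q² = ½·g·y₁·y₂·(y₁ + y₂) = ½×9.81×0.02235×0.1852×0.2076 = 0.004214.
q = √0.004214 = 0.06491 m²/s.

q = 0.06491 m²/s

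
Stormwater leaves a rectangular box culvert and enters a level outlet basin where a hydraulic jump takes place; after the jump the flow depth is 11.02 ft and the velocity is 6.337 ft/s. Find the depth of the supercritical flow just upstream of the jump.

y₁ = 2.096 ft

Fr₂ = V₂/√(g·y₂) = 6.337/√(32.2×11.02) = 0.3364.
Applying the sequent-depth relation in reverse, y₁/y₂ = ½[√(1 + 8Fr₂²) − 1] = ½[√1.9054 − 1] = 0.1902.
y₁ = 0.1902 × 11.02 = 2.096 ft.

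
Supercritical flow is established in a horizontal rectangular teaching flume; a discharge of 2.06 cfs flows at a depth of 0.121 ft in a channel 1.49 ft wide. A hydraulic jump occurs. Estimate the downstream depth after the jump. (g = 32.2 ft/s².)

y₂ = 0.932 ft

q = Q/b = 2.06/1.49 = 1.38 ft²/s; V₁ = q/y₁ = 11.4 ft/s. Fr₁ = V₁/√(g·y₁) = 5.79.
Bélanger equation: y₂/y₁ = ½[√(1 + 8Fr₁²) − 1] = ½[√269.1 − 1] = 7.70.
y₂ = 7.70 × 0.121 = 0.932 ft.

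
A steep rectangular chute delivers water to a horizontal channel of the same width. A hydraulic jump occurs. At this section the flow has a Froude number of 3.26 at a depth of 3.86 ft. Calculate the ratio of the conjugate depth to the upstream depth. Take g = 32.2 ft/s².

y₂/y₁ = 4.14

Fr₁ = 3.26 (given).
Conjugate-depth relation: y₂/y₁ = ½[√(1 + 8Fr₁²) − 1] = ½[√86.02 − 1] = 4.14.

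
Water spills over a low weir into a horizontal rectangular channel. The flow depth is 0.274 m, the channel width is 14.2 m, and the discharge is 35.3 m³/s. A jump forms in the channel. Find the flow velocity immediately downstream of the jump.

V₂ = 1.24 m/s

q = Q/b = 35.3/14.2 = 2.49 m²/s; V₁ = q/y₁ = 9.07 m/s. Fr₁ = V₁/√(g·y₁) = 5.53.
From the momentum equation for a rectangular channel, y₂/y₁ = ½[√(1 + 8Fr₁²) − 1] = ½[√246.0 − 1] = 7.34.
y₂ = 7.34 × 0.274 = 2.01 m.
V₂ = q/y₂ = 2.49/2.01 = 1.24 m/s.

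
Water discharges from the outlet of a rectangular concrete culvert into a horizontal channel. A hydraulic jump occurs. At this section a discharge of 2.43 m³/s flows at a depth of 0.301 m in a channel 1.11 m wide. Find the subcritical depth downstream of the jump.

q = Q/b = 2.43/1.11 = 2.19 m²/s; V₁ = q/y₁ = 7.27 m/s. Fr₁ = V₁/√(g·y₁) = 4.23.
Conjugate-depth relation: y₂/y₁ = ½[√(1 + 8Fr₁²) − 1] = ½[√144.3 − 1] = 5.51.
y₂ = 5.51 × 0.301 = 1.66 m.

y₂ = 1.66 m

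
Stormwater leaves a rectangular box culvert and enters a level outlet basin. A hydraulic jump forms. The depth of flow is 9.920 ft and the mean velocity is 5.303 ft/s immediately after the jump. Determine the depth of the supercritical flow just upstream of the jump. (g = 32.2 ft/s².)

y₁ = 1.515 ft

Fr₂ = V₂/√(g·y₂) = 5.303/√(32.2×9.920) = 0.2967.
From the momentum equation (using Fr₂), y₁/y₂ = ½[√(1 + 8Fr₂²) − 1] = ½[√1.7043 − 1] = 0.1527.
y₁ = 0.1527 × 9.920 = 1.515 ft.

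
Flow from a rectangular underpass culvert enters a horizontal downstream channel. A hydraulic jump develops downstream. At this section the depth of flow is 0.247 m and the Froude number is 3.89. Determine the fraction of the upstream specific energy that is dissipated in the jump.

ΔE/E₁ = 0.379 (37.9%)

Fr₁ = 3.89 (given).
From the momentum equation for a rectangular channel, y₂/y₁ = ½[√(1 + 8Fr₁²) − 1] = ½[√122.1 − 1] = 5.02.
y₂ = 5.02 × 0.247 = 1.24 m.
E₁ = y₁(1 + Fr₁²/2) = 0.247×(1 + 3.89²/2) = 2.12 m. ΔE = (y₂ − y₁)³/(4y₁y₂) = 0.801 m. ΔE/E₁ = 0.801/2.12 = 0.379.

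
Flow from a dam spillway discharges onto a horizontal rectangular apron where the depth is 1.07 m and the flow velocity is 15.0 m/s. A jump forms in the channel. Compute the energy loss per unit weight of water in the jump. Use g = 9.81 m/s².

Fr₁ = V₁/√(g·y₁) = 15.0/√(9.81×1.07) = 4.63.
Bélanger equation: y₂/y₁ = ½[√(1 + 8Fr₁²) − 1] = ½[√172.5 − 1] = 6.07.
y₂ = 6.07 × 1.07 = 6.49 m.
q = V₁·y₁ = 15.0 × 1.07 = 16.1 m²/s. V₂ = q/y₂ = 16.1/6.49 = 2.47 m/s. E₁ = y₁ + V₁²/2g = 12.5 m; E₂ = y₂ + V₂²/2g = 6.80 m. ΔE = E₁ − E₂ = 5.74 m.

ΔE = 5.74 m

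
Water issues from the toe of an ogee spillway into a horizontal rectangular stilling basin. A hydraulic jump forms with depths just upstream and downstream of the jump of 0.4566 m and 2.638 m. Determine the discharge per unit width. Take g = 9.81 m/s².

q = 4.276 m²/s

For a rectangular channel the momentum equation gives q² = ½·g·y₁·y₂·(y₁ + y₂) = ½×9.81×0.4566×2.638×3.095 = 18.28.
q = √18.28 = 4.276 m²/s.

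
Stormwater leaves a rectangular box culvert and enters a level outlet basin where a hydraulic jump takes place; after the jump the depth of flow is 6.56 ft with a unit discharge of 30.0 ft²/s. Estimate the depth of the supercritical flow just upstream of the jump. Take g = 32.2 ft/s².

y₁ = 1.11 ft

V₂ = q/y₂ = 30.0/6.56 = 4.57 ft/s; Fr₂ = V₂/√(g·y₂) = 0.315.
Applying the sequent-depth relation in reverse, y₁/y₂ = ½[√(1 + 8Fr₂²) − 1] = ½[√1.792 − 1] = 0.169.
y₁ = 0.169 × 6.56 = 1.11 ft.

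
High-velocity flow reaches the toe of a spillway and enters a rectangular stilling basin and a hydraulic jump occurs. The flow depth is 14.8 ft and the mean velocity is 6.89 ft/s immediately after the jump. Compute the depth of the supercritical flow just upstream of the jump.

y₁ = 2.52 ft

Fr₂ = V₂/√(g·y₂) = 6.89/√(32.2×14.8) = 0.316.
From the momentum equation (using Fr₂), y₁/y₂ = ½[√(1 + 8Fr₂²) − 1] = ½[√1.797 − 1] = 0.170.
y₁ = 0.170 × 14.8 = 2.52 ft.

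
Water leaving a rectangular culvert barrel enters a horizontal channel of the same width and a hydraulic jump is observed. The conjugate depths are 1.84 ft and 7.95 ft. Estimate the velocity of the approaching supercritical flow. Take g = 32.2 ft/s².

For a rectangular channel the momentum equation gives q² = ½·g·y₁·y₂·(y₁ + y₂) = ½×32.2×1.84×7.95×9.79 = 2306.
q = √2306 = 48.0 ft²/s.
V₁ = q/y₁ = 48.0/1.84 = 26.1 ft/s.

V₁ = 26.1 ft/s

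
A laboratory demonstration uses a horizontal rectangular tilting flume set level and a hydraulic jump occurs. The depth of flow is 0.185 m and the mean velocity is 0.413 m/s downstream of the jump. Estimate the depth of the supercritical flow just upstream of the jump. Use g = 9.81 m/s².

Fr₂ = V₂/√(g·y₂) = 0.413/√(9.81×0.185) = 0.307.
From the momentum equation (using Fr₂), y₁/y₂ = ½[√(1 + 8Fr₂²) − 1] = ½[√1.752 − 1] = 0.162.
y₁ = 0.162 × 0.185 = 0.0299 m.

y₁ = 0.0299 m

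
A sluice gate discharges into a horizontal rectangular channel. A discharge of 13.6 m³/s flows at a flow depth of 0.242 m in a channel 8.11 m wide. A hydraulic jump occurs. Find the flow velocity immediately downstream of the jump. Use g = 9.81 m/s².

V₂ = 1.18 m/s

q = Q/b = 13.6/8.11 = 1.68 m²/s; V₁ = q/y₁ = 6.93 m/s. Fr₁ = V₁/√(g·y₁) = 4.50.
By Bélanger, y₂/y₁ = ½[√(1 + 8Fr₁²) − 1] = ½[√162.8 − 1] = 5.88.
y₂ = 5.88 × 0.242 = 1.42 m.
V₂ = q/y₂ = 1.68/1.42 = 1.18 m/s.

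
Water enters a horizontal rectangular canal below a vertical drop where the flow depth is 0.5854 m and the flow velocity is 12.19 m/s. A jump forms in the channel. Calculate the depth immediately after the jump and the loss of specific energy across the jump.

Fr₁ = V₁/√(g·y₁) = 12.19/√(9.81×0.5854) = 5.087.
Conjugate-depth relation: y₂/y₁ = ½[√(1 + 8Fr₁²) − 1] = ½[√208.00 − 1] = 6.711.
y₂ = 6.711 × 0.5854 = 3.929 m.
q = V₁·y₁ = 12.19 × 0.5854 = 7.136 m²/s. V₂ = q/y₂ = 7.136/3.929 = 1.816 m/s. E₁ = y₁ + V₁²/2g = 8.159 m; E₂ = y₂ + V₂²/2g = 4.097 m. ΔE = E₁ − E₂ = 4.062 m.

y₂ = 3.929 m; ΔE = 4.062 m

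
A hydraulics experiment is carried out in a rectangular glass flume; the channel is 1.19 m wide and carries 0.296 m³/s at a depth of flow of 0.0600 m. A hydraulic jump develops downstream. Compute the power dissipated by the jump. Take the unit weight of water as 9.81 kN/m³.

q = Q/b = 0.296/1.19 = 0.249 m²/s; V₁ = q/y₁ = 4.15 m/s. Fr₁ = V₁/√(g·y₁) = 5.40.
Bélanger equation: y₂/y₁ = ½[√(1 + 8Fr₁²) − 1] = ½[√234.6 − 1] = 7.16.
y₂ = 7.16 × 0.0600 = 0.429 m.
Head loss: ΔE = (y₂ − y₁)³/(4y₁y₂) = (0.429 − 0.0600)³/(4×0.0600×0.429) = 0.0504/0.103 = 0.489 m.
P = γ·Q·ΔE = 9.81 × 0.296 × 0.489 = 1.42 kW.

P = 1.42 kW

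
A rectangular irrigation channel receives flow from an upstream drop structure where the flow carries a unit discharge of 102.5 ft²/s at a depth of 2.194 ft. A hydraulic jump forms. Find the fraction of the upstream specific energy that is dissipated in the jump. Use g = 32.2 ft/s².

ΔE/E₁ = 0.534 (53.4%)

V₁ = q/y₁ = 102.5/2.194 = 46.72 ft/s. Fr₁ = V₁/√(g·y₁) = 46.72/√(32.2×2.194) = 5.558.
From the momentum equation for a rectangular channel, y₂/y₁ = ½[√(1 + 8Fr₁²) − 1] = ½[√248.16 − 1] = 7.376.
y₂ = 7.376 × 2.194 = 16.18 ft.
E₁ = y₁ + V₁²/2g = 36.09 ft. ΔE = (y₂ − y₁)³/(4y₁y₂) = 19.28 ft. ΔE/E₁ = 19.28/36.09 = 0.534.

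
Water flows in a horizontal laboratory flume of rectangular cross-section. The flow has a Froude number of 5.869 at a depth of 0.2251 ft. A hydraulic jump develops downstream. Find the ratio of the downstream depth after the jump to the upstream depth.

y₂/y₁ = 7.815

Fr₁ = 5.869 (given).
Bélanger equation: y₂/y₁ = ½[√(1 + 8Fr₁²) − 1] = ½[√276.56 − 1] = 7.815.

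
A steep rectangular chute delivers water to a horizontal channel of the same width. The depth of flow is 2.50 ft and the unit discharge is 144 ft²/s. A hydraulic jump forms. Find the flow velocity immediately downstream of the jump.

V₂ = 6.70 ft/s

V₁ = q/y₁ = 144/2.50 = 57.6 ft/s. Fr₁ = V₁/√(g·y₁) = 57.6/√(32.2×2.50) = 6.42.
Sequent-depth ratio: y₂/y₁ = ½[√(1 + 8Fr₁²) − 1] = ½[√330.7 − 1] = 8.59.
y₂ = 8.59 × 2.50 = 21.5 ft.
V₂ = q/y₂ = 144/21.5 = 6.70 ft/s.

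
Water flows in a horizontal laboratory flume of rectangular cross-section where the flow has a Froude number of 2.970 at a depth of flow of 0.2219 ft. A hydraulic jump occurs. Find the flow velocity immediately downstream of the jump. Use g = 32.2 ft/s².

Fr₁ = 2.970 (given).
From the momentum equation for a rectangular channel, y₂/y₁ = ½[√(1 + 8Fr₁²) − 1] = ½[√71.567 − 1] = 3.730.
y₂ = 3.730 × 0.2219 = 0.8277 ft.
V₁ = Fr₁·√(g·y₁) = 2.970×√(32.2×0.2219) = 7.939 ft/s; q = V₁·y₁ = 1.762 ft²/s.
V₂ = q/y₂ = 1.762/0.8277 = 2.128 ft/s.

V₂ = 2.128 ft/s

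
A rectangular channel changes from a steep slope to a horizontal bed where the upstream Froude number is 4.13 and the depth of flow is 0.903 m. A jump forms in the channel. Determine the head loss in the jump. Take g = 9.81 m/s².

ΔE = 3.49 m

Fr₁ = 4.13 (given).
By Bélanger, y₂/y₁ = ½[√(1 + 8Fr₁²) − 1] = ½[√137.5 − 1] = 5.36.
y₂ = 5.36 × 0.903 = 4.84 m.
Head loss: ΔE = (y₂ − y₁)³/(4y₁y₂) = (4.84 − 0.903)³/(4×0.903×4.84) = 61.1/17.5 = 3.49 m.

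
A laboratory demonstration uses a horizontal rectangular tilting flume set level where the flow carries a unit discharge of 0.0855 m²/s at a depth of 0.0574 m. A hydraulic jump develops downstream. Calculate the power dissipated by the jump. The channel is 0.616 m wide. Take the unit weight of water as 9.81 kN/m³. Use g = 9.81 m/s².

P = 0.00778 kW

V₁ = q/y₁ = 0.0855/0.0574 = 1.49 m/s. Fr₁ = V₁/√(g·y₁) = 1.49/√(9.81×0.0574) = 1.99.
Sequent-depth ratio: y₂/y₁ = ½[√(1 + 8Fr₁²) − 1] = ½[√32.52 − 1] = 2.35.
y₂ = 2.35 × 0.0574 = 0.135 m.
V₂ = q/y₂ = 0.0855/0.135 = 0.633 m/s. E₁ = y₁ + V₁²/2g = 0.170 m; E₂ = y₂ + V₂²/2g = 0.155 m. ΔE = E₁ − E₂ = 0.0151 m.
Q = q·b = 0.0855 × 0.616 = 0.0527 m³/s. P = γ·Q·ΔE = 9.81 × 0.0527 × 0.0151 = 0.00778 kW.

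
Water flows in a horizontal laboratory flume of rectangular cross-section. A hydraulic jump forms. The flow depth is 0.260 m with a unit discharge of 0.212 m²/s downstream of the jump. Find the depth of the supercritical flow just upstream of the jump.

V₂ = q/y₂ = 0.212/0.260 = 0.815 m/s; Fr₂ = V₂/√(g·y₂) = 0.511.
From the momentum equation (using Fr₂), y₁/y₂ = ½[√(1 + 8Fr₂²) − 1] = ½[√3.085 − 1] = 0.378.
y₁ = 0.378 × 0.260 = 0.0983 m.

y₁ = 0.0983 m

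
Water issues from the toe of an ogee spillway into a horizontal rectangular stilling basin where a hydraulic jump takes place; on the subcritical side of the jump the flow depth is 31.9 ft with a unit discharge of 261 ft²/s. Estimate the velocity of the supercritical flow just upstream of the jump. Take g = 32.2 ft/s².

V₂ = q/y₂ = 261/31.9 = 8.18 ft/s; Fr₂ = V₂/√(g·y₂) = 0.255.
Applying the sequent-depth relation in reverse, y₁/y₂ = ½[√(1 + 8Fr₂²) − 1] = ½[√1.521 − 1] = 0.117.
y₁ = 0.117 × 31.9 = 3.72 ft.
V₁ = q/y₁ = 261/3.72 = 70.1 ft/s.

V₁ = 70.1 ft/s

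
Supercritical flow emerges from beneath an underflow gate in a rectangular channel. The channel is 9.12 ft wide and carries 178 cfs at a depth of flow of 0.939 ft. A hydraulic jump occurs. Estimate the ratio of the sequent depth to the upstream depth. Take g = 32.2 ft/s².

y₂/y₁ = 4.87

q = Q/b = 178/9.12 = 19.5 ft²/s; V₁ = q/y₁ = 20.8 ft/s. Fr₁ = V₁/√(g·y₁) = 3.78.
Sequent-depth ratio: y₂/y₁ = ½[√(1 + 8Fr₁²) − 1] = ½[√115.3 − 1] = 4.87.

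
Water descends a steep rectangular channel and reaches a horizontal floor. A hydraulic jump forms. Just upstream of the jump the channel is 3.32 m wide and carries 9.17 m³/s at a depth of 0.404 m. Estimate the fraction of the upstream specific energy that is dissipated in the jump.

q = Q/b = 9.17/3.32 = 2.76 m²/s; V₁ = q/y₁ = 6.84 m/s. Fr₁ = V₁/√(g·y₁) = 3.43.
Conjugate-depth relation: y₂/y₁ = ½[√(1 + 8Fr₁²) − 1] = ½[√95.35 − 1] = 4.38.
y₂ = 4.38 × 0.404 = 1.77 m.
E₁ = y₁ + V₁²/2g = 2.79 m. ΔE = (y₂ − y₁)³/(4y₁y₂) = 0.892 m. ΔE/E₁ = 0.892/2.79 = 0.320.

ΔE/E₁ = 0.320 (32.0%)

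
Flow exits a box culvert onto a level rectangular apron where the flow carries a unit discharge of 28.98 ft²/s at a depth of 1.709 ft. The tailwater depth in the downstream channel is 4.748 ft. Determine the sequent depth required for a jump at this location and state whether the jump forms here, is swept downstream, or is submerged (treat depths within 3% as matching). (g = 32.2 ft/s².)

y₂ = 4.736 ft; the jump forms here

V₁ = q/y₁ = 28.98/1.709 = 16.96 ft/s. Fr₁ = V₁/√(g·y₁) = 16.96/√(32.2×1.709) = 2.286.
Bélanger equation: y₂/y₁ = ½[√(1 + 8Fr₁²) − 1] = ½[√42.803 − 1] = 2.771.
y₂ = 2.771 × 1.709 = 4.736 ft.
Tailwater y_tw = 4.748 ft: y_tw ≈ y₂, so the jump forms here.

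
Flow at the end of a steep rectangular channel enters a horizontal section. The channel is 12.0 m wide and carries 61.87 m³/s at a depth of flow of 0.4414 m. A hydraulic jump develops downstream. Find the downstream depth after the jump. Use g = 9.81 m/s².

q = Q/b = 61.87/12.0 = 5.156 m²/s; V₁ = q/y₁ = 11.68 m/s. Fr₁ = V₁/√(g·y₁) = 5.613.
Sequent-depth ratio: y₂/y₁ = ½[√(1 + 8Fr₁²) − 1] = ½[√253.07 − 1] = 7.454.
y₂ = 7.454 × 0.4414 = 3.290 m.

y₂ = 3.290 m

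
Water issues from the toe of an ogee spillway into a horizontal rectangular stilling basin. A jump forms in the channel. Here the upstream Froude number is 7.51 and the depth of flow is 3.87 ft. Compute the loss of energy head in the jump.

ΔE = 72.7 ft

Fr₁ = 7.51 (given).
From the momentum equation for a rectangular channel, y₂/y₁ = ½[√(1 + 8Fr₁²) − 1] = ½[√452.2 − 1] = 10.1.
y₂ = 10.1 × 3.87 = 39.2 ft.
Head loss: ΔE = (y₂ − y₁)³/(4y₁y₂) = (39.2 − 3.87)³/(4×3.87×39.2) = 44147/607 = 72.7 ft.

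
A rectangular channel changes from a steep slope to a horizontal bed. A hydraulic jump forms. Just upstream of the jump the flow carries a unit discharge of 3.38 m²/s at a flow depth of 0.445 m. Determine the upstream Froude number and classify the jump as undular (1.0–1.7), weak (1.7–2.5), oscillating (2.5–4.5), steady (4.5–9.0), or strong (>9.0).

Fr₁ = 3.64; oscillating jump

V₁ = q/y₁ = 3.38/0.445 = 7.60 m/s. Fr₁ = V₁/√(g·y₁) = 7.60/√(9.81×0.445) = 3.64.
Fr₁ = 3.64 lies in the oscillating range.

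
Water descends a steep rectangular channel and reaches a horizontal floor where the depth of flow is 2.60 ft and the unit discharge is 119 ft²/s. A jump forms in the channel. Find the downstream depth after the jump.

V₁ = q/y₁ = 119/2.60 = 45.8 ft/s. Fr₁ = V₁/√(g·y₁) = 45.8/√(32.2×2.60) = 5.00.
Conjugate-depth relation: y₂/y₁ = ½[√(1 + 8Fr₁²) − 1] = ½[√201.2 − 1] = 6.59.
y₂ = 6.59 × 2.60 = 17.1 ft.

y₂ = 17.1 ft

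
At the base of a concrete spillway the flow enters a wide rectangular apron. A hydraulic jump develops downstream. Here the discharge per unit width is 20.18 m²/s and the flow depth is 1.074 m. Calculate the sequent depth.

V₁ = q/y₁ = 20.18/1.074 = 18.79 m/s. Fr₁ = V₁/√(g·y₁) = 18.79/√(9.81×1.074) = 5.789.
Sequent-depth ratio: y₂/y₁ = ½[√(1 + 8Fr₁²) − 1] = ½[√269.07 − 1] = 7.702.
y₂ = 7.702 × 1.074 = 8.272 m.

y₂ = 8.272 m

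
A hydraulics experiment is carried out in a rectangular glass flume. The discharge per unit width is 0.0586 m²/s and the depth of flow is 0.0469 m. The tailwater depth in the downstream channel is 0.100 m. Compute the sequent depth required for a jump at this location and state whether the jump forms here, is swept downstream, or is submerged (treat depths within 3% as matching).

y₂ = 0.101 m; the jump forms here

V₁ = q/y₁ = 0.0586/0.0469 = 1.25 m/s. Fr₁ = V₁/√(g·y₁) = 1.25/√(9.81×0.0469) = 1.84.
From the momentum equation for a rectangular channel, y₂/y₁ = ½[√(1 + 8Fr₁²) − 1] = ½[√28.15 − 1] = 2.15.
y₂ = 2.15 × 0.0469 = 0.101 m.
Tailwater y_tw = 0.100 m: y_tw ≈ y₂, so the jump forms here.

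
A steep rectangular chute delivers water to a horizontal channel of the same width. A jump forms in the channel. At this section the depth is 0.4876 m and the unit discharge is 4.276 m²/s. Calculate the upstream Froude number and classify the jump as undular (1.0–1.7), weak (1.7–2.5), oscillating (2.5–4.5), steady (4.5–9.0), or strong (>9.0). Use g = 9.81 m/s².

V₁ = q/y₁ = 4.276/0.4876 = 8.769 m/s. Fr₁ = V₁/√(g·y₁) = 8.769/√(9.81×0.4876) = 4.010.
Fr₁ = 4.010 lies in the oscillating range.

Fr₁ = 4.010; oscillating jump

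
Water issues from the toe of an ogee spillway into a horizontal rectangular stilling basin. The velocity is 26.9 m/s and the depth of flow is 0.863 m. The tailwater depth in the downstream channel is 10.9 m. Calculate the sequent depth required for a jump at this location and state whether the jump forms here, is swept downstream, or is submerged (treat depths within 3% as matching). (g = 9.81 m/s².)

y₂ = 10.9 m; the jump forms here

Fr₁ = V₁/√(g·y₁) = 26.9/√(9.81×0.863) = 9.25.
Sequent-depth ratio: y₂/y₁ = ½[√(1 + 8Fr₁²) − 1] = ½[√684.8 − 1] = 12.6.
y₂ = 12.6 × 0.863 = 10.9 m.
Tailwater y_tw = 10.9 m: y_tw ≈ y₂, so the jump forms here.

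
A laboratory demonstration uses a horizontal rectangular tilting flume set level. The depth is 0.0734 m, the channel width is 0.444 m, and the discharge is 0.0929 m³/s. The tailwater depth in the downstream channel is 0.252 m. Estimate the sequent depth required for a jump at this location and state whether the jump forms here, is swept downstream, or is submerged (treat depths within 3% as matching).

y₂ = 0.314 m; the jump is swept downstream

q = Q/b = 0.0929/0.444 = 0.209 m²/s; V₁ = q/y₁ = 2.85 m/s. Fr₁ = V₁/√(g·y₁) = 3.36.
Conjugate-depth relation: y₂/y₁ = ½[√(1 + 8Fr₁²) − 1] = ½[√91.28 − 1] = 4.28.
y₂ = 4.28 × 0.0734 = 0.314 m.
Tailwater y_tw = 0.252 m: y_tw < y₂, so the jump is swept downstream.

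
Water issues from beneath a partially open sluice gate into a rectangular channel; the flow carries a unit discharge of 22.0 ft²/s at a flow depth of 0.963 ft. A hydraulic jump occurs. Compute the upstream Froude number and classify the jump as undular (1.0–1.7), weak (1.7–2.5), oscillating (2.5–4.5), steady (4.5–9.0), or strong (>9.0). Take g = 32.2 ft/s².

V₁ = q/y₁ = 22.0/0.963 = 22.8 ft/s. Fr₁ = V₁/√(g·y₁) = 22.8/√(32.2×0.963) = 4.10.
Fr₁ = 4.10 lies in the oscillating range.

Fr₁ = 4.10; oscillating jump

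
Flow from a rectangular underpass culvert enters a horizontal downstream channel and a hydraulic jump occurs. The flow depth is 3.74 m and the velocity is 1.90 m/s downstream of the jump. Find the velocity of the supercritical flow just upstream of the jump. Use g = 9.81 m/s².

V₁ = 11.3 m/s

Fr₂ = V₂/√(g·y₂) = 1.90/√(9.81×3.74) = 0.314.
From the momentum equation (using Fr₂), y₁/y₂ = ½[√(1 + 8Fr₂²) − 1] = ½[√1.787 − 1] = 0.168.
y₁ = 0.168 × 3.74 = 0.630 m.
V₁ = q/y₁ = 7.11/0.630 = 11.3 m/s.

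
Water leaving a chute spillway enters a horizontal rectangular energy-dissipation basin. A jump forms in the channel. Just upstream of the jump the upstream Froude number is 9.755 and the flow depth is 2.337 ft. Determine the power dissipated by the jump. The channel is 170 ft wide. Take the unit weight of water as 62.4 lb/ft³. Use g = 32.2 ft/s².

P = 312048 hp

Fr₁ = 9.755 (given).
By Bélanger, y₂/y₁ = ½[√(1 + 8Fr₁²) − 1] = ½[√762.28 − 1] = 13.30.
y₂ = 13.30 × 2.337 = 31.09 ft.
V₁ = Fr₁·√(g·y₁) = 9.755×√(32.2×2.337) = 84.62 ft/s; q = V₁·y₁ = 197.8 ft²/s. V₂ = q/y₂ = 197.8/31.09 = 6.360 ft/s. E₁ = y₁ + V₁²/2g = 113.5 ft; E₂ = y₂ + V₂²/2g = 31.72 ft. ΔE = E₁ − E₂ = 81.81 ft.
Q = q·b = 197.8 × 170 = 33620 cfs. P = γ·Q·ΔE/550 = 62.4 × 33620 × 81.81 / 550 = 312048 hp.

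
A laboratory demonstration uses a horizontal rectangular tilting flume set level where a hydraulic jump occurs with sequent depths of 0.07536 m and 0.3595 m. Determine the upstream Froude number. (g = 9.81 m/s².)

For a rectangular channel the momentum equation gives q² = ½·g·y₁·y₂·(y₁ + y₂) = ½×9.81×0.07536×0.3595×0.4349 = 0.05779.
q = √0.05779 = 0.2404 m²/s.
V₁ = q/y₁ = 3.190 m/s; Fr₁ = V₁/√(g·y₁) = 3.710.

Fr₁ = 3.710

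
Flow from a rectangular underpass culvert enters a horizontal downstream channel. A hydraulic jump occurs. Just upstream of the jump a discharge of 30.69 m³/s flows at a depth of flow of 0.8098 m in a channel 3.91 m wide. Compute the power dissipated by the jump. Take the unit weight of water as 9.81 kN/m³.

q = Q/b = 30.69/3.91 = 7.849 m²/s; V₁ = q/y₁ = 9.693 m/s. Fr₁ = V₁/√(g·y₁) = 3.439.
Bélanger equation: y₂/y₁ = ½[√(1 + 8Fr₁²) − 1] = ½[√95.608 − 1] = 4.389.
y₂ = 4.389 × 0.8098 = 3.554 m.
Head loss: ΔE = (y₂ − y₁)³/(4y₁y₂) = (3.554 − 0.8098)³/(4×0.8098×3.554) = 20.67/11.51 = 1.795 m.
P = γ·Q·ΔE = 9.81 × 30.69 × 1.795 = 540.5 kW.

P = 540.5 kW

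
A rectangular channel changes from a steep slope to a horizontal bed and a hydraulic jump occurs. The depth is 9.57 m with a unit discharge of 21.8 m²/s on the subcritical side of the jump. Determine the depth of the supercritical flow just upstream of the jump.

V₂ = q/y₂ = 21.8/9.57 = 2.28 m/s; Fr₂ = V₂/√(g·y₂) = 0.235.
The Bélanger relation is symmetric: y₁/y₂ = ½[√(1 + 8Fr₂²) − 1] = ½[√1.442 − 1] = 0.100.
y₁ = 0.100 × 9.57 = 0.961 m.

y₁ = 0.961 m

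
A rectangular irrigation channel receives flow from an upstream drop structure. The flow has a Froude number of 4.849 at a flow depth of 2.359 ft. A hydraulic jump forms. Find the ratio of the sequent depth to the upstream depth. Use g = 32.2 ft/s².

y₂/y₁ = 6.376

Fr₁ = 4.849 (given).
Bélanger equation: y₂/y₁ = ½[√(1 + 8Fr₁²) − 1] = ½[√189.10 − 1] = 6.376.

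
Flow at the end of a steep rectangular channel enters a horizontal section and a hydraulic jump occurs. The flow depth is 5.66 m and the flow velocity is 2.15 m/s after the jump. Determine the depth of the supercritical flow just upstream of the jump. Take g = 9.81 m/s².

y₁ = 0.823 m

Fr₂ = V₂/√(g·y₂) = 2.15/√(9.81×5.66) = 0.289.
The Bélanger relation is symmetric: y₁/y₂ = ½[√(1 + 8Fr₂²) − 1] = ½[√1.666 − 1] = 0.145.
y₁ = 0.145 × 5.66 = 0.823 m.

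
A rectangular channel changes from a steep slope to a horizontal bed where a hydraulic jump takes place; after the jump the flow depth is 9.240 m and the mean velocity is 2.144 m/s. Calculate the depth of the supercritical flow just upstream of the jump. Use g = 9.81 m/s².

y₁ = 0.8576 m

Fr₂ = V₂/√(g·y₂) = 2.144/√(9.81×9.240) = 0.2252.
From the momentum equation (using Fr₂), y₁/y₂ = ½[√(1 + 8Fr₂²) − 1] = ½[√1.4057 − 1] = 0.09281.
y₁ = 0.09281 × 9.240 = 0.8576 m.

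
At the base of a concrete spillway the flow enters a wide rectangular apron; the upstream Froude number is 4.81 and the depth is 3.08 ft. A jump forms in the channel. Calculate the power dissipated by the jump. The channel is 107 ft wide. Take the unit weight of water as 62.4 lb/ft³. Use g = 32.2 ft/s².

Fr₁ = 4.81 (given).
Bélanger equation: y₂/y₁ = ½[√(1 + 8Fr₁²) − 1] = ½[√186.1 − 1] = 6.32.
y₂ = 6.32 × 3.08 = 19.5 ft.
Head loss: ΔE = (y₂ − y₁)³/(4y₁y₂) = (19.5 − 3.08)³/(4×3.08×19.5) = 4401/240 = 18.3 ft.
V₁ = Fr₁·√(g·y₁) = 4.81×√(32.2×3.08) = 47.9 ft/s; q = V₁·y₁ = 148 ft²/s. Q = q·b = 148 × 107 = 15786 cfs. P = γ·Q·ΔE/550 = 62.4 × 15786 × 18.3 / 550 = 32865 hp.

P = 32865 hp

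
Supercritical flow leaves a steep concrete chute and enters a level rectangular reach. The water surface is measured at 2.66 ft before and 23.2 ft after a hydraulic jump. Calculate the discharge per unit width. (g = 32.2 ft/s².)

For a rectangular channel the momentum equation gives q² = ½·g·y₁·y₂·(y₁ + y₂) = ½×32.2×2.66×23.2×25.9 = 25694.
q = √25694 = 160 ft²/s.

q = 160 ft²/s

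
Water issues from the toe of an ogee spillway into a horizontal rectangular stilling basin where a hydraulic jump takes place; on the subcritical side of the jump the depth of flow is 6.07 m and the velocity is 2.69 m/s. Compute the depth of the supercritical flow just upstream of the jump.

y₁ = 1.23 m

Fr₂ = V₂/√(g·y₂) = 2.69/√(9.81×6.07) = 0.349.
The Bélanger relation is symmetric: y₁/y₂ = ½[√(1 + 8Fr₂²) − 1] = ½[√1.972 − 1] = 0.202.
y₁ = 0.202 × 6.07 = 1.23 m.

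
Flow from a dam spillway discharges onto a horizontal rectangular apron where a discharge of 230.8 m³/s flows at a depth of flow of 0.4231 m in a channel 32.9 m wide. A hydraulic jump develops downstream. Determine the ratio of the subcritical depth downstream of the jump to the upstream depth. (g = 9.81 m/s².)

y₂/y₁ = 11.02

q = Q/b = 230.8/32.9 = 7.015 m²/s; V₁ = q/y₁ = 16.58 m/s. Fr₁ = V₁/√(g·y₁) = 8.138.
Sequent-depth ratio: y₂/y₁ = ½[√(1 + 8Fr₁²) − 1] = ½[√530.87 − 1] = 11.02.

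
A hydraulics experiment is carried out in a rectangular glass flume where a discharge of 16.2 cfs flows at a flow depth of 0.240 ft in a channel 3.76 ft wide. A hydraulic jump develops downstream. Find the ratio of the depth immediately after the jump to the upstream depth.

y₂/y₁ = 8.65

q = Q/b = 16.2/3.76 = 4.31 ft²/s; V₁ = q/y₁ = 18.0 ft/s. Fr₁ = V₁/√(g·y₁) = 6.46.
Conjugate-depth relation: y₂/y₁ = ½[√(1 + 8Fr₁²) − 1] = ½[√334.6 − 1] = 8.65.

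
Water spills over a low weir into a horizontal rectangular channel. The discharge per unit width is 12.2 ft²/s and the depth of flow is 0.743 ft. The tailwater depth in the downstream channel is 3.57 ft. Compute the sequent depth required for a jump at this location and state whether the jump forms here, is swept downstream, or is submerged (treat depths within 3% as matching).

y₂ = 3.18 ft; the jump is submerged

V₁ = q/y₁ = 12.2/0.743 = 16.4 ft/s. Fr₁ = V₁/√(g·y₁) = 16.4/√(32.2×0.743) = 3.36.
By Bélanger, y₂/y₁ = ½[√(1 + 8Fr₁²) − 1] = ½[√91.15 − 1] = 4.27.
y₂ = 4.27 × 0.743 = 3.18 ft.
Tailwater y_tw = 3.57 ft: y_tw > y₂, so the jump is submerged.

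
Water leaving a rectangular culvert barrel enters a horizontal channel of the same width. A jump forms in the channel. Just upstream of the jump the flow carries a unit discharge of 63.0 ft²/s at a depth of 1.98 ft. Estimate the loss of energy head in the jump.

V₁ = q/y₁ = 63.0/1.98 = 31.8 ft/s. Fr₁ = V₁/√(g·y₁) = 31.8/√(32.2×1.98) = 3.98.
Conjugate-depth relation: y₂/y₁ = ½[√(1 + 8Fr₁²) − 1] = ½[√128.0 − 1] = 5.16.
y₂ = 5.16 × 1.98 = 10.2 ft.
V₂ = q/y₂ = 63.0/10.2 = 6.17 ft/s. E₁ = y₁ + V₁²/2g = 17.7 ft; E₂ = y₂ + V₂²/2g = 10.8 ft. ΔE = E₁ − E₂ = 6.90 ft.

ΔE = 6.90 ft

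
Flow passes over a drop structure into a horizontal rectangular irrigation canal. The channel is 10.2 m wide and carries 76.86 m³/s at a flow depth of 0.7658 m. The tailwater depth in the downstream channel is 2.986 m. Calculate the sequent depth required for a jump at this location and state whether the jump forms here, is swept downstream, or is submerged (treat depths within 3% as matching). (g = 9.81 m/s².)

q = Q/b = 76.86/10.2 = 7.535 m²/s; V₁ = q/y₁ = 9.840 m/s. Fr₁ = V₁/√(g·y₁) = 3.590.
From the momentum equation for a rectangular channel, y₂/y₁ = ½[√(1 + 8Fr₁²) − 1] = ½[√104.10 − 1] = 4.602.
y₂ = 4.602 × 0.7658 = 3.524 m.
Tailwater y_tw = 2.986 m: y_tw < y₂, so the jump is swept downstream.

y₂ = 3.524 m; the jump is swept downstream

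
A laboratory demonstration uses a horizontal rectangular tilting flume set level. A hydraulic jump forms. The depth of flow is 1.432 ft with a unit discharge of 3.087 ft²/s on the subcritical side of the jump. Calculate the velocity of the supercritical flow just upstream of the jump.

V₂ = q/y₂ = 3.087/1.432 = 2.156 ft/s; Fr₂ = V₂/√(g·y₂) = 0.3175.
From the momentum equation (using Fr₂), y₁/y₂ = ½[√(1 + 8Fr₂²) − 1] = ½[√1.8063 − 1] = 0.1720.
y₁ = 0.1720 × 1.432 = 0.2463 ft.
V₁ = q/y₁ = 3.087/0.2463 = 12.53 ft/s.

V₁ = 12.53 ft/s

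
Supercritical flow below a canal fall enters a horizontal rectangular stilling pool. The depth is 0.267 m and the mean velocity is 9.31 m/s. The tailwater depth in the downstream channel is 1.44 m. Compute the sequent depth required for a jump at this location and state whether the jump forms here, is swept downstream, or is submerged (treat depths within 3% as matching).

y₂ = 2.04 m; the jump is swept downstream

Fr₁ = V₁/√(g·y₁) = 9.31/√(9.81×0.267) = 5.75.
Bélanger equation: y₂/y₁ = ½[√(1 + 8Fr₁²) − 1] = ½[√265.7 − 1] = 7.65.
y₂ = 7.65 × 0.267 = 2.04 m.
Tailwater y_tw = 1.44 m: y_tw < y₂, so the jump is swept downstream.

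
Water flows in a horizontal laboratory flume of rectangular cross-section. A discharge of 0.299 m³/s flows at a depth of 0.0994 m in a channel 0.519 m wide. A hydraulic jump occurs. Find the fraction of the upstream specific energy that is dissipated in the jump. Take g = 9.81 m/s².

q = Q/b = 0.299/0.519 = 0.576 m²/s; V₁ = q/y₁ = 5.80 m/s. Fr₁ = V₁/√(g·y₁) = 5.87.
Sequent-depth ratio: y₂/y₁ = ½[√(1 + 8Fr₁²) − 1] = ½[√276.6 − 1] = 7.82.
y₂ = 7.82 × 0.0994 = 0.777 m.
E₁ = y₁ + V₁²/2g = 1.81 m. ΔE = (y₂ − y₁)³/(4y₁y₂) = 1.01 m. ΔE/E₁ = 1.01/1.81 = 0.556.

ΔE/E₁ = 0.556 (55.6%)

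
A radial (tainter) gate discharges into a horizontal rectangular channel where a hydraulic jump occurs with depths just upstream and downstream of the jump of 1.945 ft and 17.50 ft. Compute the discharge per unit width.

q = 103.2 ft²/s

For a rectangular channel the momentum equation gives q² = ½·g·y₁·y₂·(y₁ + y₂) = ½×32.2×1.945×17.50×19.45 = 10656.
q = √10656 = 103.2 ft²/s.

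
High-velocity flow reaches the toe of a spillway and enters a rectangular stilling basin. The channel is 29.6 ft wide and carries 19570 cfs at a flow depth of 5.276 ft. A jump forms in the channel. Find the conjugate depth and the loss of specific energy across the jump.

y₂ = 69.15 ft; ΔE = 178.5 ft

q = Q/b = 19570/29.6 = 661.1 ft²/s; V₁ = q/y₁ = 125.3 ft/s. Fr₁ = V₁/√(g·y₁) = 9.614.
Sequent-depth ratio: y₂/y₁ = ½[√(1 + 8Fr₁²) − 1] = ½[√740.47 − 1] = 13.11.
y₂ = 13.11 × 5.276 = 69.15 ft.
Head loss: ΔE = (y₂ − y₁)³/(4y₁y₂) = (69.15 − 5.276)³/(4×5.276×69.15) = 260549/1459 = 178.5 ft.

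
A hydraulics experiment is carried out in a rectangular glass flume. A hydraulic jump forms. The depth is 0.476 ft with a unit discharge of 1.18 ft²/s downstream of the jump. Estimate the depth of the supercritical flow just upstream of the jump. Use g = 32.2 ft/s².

y₁ = 0.250 ft

V₂ = q/y₂ = 1.18/0.476 = 2.48 ft/s; Fr₂ = V₂/√(g·y₂) = 0.633.
The Bélanger relation is symmetric: y₁/y₂ = ½[√(1 + 8Fr₂²) − 1] = ½[√4.208 − 1] = 0.526.
y₁ = 0.526 × 0.476 = 0.250 ft.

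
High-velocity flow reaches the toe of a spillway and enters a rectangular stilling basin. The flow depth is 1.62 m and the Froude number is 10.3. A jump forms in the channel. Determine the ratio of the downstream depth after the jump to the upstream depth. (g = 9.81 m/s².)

y₂/y₁ = 14.1

Fr₁ = 10.3 (given).
Conjugate-depth relation: y₂/y₁ = ½[√(1 + 8Fr₁²) − 1] = ½[√849.7 − 1] = 14.1.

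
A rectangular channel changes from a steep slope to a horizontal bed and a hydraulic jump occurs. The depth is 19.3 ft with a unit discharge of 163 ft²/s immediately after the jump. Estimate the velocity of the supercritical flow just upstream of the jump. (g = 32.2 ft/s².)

V₂ = q/y₂ = 163/19.3 = 8.45 ft/s; Fr₂ = V₂/√(g·y₂) = 0.339.
Applying the sequent-depth relation in reverse, y₁/y₂ = ½[√(1 + 8Fr₂²) − 1] = ½[√1.918 − 1] = 0.192.
y₁ = 0.192 × 19.3 = 3.72 ft.
V₁ = q/y₁ = 163/3.72 = 43.9 ft/s.

V₁ = 43.9 ft/s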